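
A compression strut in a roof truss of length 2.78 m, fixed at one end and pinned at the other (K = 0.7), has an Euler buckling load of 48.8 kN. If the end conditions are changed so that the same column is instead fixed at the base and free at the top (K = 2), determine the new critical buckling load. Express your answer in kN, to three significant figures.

P_cr ≈ 5.98 kN

P_cr ∝ 1/K², so P_cr,new = P_cr,old × (K_old/K_new)² = 48.8 × (0.7/2)²
= 48.8 × 0.1225 = 5.98 kN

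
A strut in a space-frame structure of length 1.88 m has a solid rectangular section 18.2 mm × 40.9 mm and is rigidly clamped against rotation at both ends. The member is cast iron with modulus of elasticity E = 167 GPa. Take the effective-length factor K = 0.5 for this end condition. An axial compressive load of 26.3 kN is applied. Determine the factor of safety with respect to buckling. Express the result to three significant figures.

n ≈ 1.46

Buckling occurs about the weak axis: I_min = h·b³/12 with b = 18.2 mm (the shorter side).
I_min = 40.9×18.2³/12 = 2.055×10^4 mm⁴
I = 2.055×10^4 mm⁴ = 2.055×10^-8 m⁴
Effective length L_e = K·L = 0.5 × 1.88 = 0.9400 m
P_cr = π²EI / L_e² = π² × 167×10⁹ × 2.055×10^-8 / 0.9400² = 3.833×10^4 N
Factor of safety n = P_cr / P = 38.328 / 26.3 = 1.46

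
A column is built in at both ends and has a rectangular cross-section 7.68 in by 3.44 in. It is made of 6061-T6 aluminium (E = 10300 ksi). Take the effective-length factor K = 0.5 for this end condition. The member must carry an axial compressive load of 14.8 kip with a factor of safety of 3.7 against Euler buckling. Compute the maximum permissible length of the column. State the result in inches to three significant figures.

Buckling occurs about the weak axis: I_min = h·b³/12 with b = 3.44 in (the shorter side).
I_min = 7.68×3.44³/12 = 26.05 in⁴
Required critical load P_cr = n·P = 3.7 × 14.8 = 54.76 kip = 5.476×10^4 lb
From P_cr = π²EI/(K·L)²:  L = (1/K)·√(π²EI/P_cr) = (1/0.5)·√(π²×1.03×10^7×26.05/5.476×10^4)
L = 440 in

L_max ≈ 440 in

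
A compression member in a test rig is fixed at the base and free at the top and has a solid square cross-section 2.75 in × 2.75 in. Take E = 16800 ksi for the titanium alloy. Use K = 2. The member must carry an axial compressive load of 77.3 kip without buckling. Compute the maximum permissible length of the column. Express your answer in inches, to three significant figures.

L_max ≈ 50.6 in

I = a⁴/12 = 2.75⁴/12 = 4.766 in⁴
At the buckling limit P_cr = P = 7.730×10^4 lb
From P_cr = π²EI/(K·L)²:  L = (1/K)·√(π²EI/P_cr) = (1/2)·√(π²×1.68×10^7×4.766/7.730×10^4)
L = 50.6 in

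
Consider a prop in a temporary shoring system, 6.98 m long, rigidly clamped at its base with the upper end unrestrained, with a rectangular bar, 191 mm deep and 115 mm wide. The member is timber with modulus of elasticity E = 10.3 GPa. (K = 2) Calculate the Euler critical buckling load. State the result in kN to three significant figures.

P_cr ≈ 12.6 kN

Buckling occurs about the weak axis: I_min = h·b³/12 with b = 115 mm (the shorter side).
I_min = 191×115³/12 = 2.421×10^7 mm⁴
I = 2.421×10^7 mm⁴ = 2.421×10^-5 m⁴
Effective length L_e = K·L = 2 × 6.98 = 13.96 m
P_cr = π²EI / L_e² = π² × 10.3×10⁹ × 2.421×10^-5 / 13.96² = 1.263×10^4 N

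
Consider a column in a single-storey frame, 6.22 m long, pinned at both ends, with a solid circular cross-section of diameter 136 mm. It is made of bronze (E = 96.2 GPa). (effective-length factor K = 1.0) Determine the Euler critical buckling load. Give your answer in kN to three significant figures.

I = πd⁴/64 = π×136⁴/64 = 1.679×10^7 mm⁴
I = 1.679×10^7 mm⁴ = 1.679×10^-5 m⁴
Effective length L_e = K·L = 1 × 6.22 = 6.220 m
P_cr = π²EI / L_e² = π² × 96.2×10⁹ × 1.679×10^-5 / 6.220² = 4.121×10^5 N

P_cr ≈ 412 kN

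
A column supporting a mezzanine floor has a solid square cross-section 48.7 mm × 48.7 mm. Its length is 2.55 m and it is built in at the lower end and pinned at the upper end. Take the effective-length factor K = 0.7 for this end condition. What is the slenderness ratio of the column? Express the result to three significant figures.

λ ≈ 127

For a square r = a/√12 = 48.7/√12 = 14.06 mm
L_e = K·L = 0.7 × 2.55 m = 1.785 m = 1785.0 mm
λ = L_e / r_min = 1785.0 / 14.06 = 127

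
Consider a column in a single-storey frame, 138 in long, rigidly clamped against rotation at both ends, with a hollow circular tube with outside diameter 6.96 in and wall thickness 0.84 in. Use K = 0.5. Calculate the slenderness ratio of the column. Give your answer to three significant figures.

Inner diameter d_i = 6.96 − 2×0.84 = 5.280 in
I = π(d_o⁴ − d_i⁴)/64 = π(6.96⁴ − 5.280⁴)/64 = 77.04 in⁴
A = 16.15 in²;  r_min = √(I/A) = √(77.04/16.15) = 2.184 in
L_e = K·L = 0.5 × 138 = 69.00 in
λ = L_e / r_min = 69.000 / 2.184 = 31.6

λ ≈ 31.6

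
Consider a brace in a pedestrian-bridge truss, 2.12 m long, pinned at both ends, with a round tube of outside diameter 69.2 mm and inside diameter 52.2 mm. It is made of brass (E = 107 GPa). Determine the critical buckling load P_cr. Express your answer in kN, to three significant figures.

P_cr ≈ 179 kN

d_o = 69.2 mm, d_i = 52.2 mm
I = π(d_o⁴ − d_i⁴)/64 = π(69.2⁴ − 52.20⁴)/64 = 7.612×10^5 mm⁴
I = 7.612×10^5 mm⁴ = 7.612×10^-7 m⁴
Effective length L_e = K·L = 1 × 2.12 = 2.120 m
P_cr = π²EI / L_e² = π² × 107×10⁹ × 7.612×10^-7 / 2.120² = 1.789×10^5 N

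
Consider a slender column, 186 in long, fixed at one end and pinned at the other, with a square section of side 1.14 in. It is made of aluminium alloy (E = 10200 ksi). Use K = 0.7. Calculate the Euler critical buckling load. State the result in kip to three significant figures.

P_cr ≈ 0.836 kip

I = a⁴/12 = 1.14⁴/12 = 0.1407 in⁴
Effective length L_e = K·L = 0.7 × 186 = 130.2 in
P_cr = π²EI / L_e² = π² × 10200×10³ × 0.1407 / 130.2² = 835.8 lb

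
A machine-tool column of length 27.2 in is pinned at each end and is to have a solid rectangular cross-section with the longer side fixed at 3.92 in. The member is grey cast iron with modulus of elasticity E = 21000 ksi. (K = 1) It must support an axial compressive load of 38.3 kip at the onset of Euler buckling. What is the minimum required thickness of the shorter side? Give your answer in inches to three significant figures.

b ≈ 0.748 in

L_e = K·L = 1 × 27.2 = 27.20 in
Required I = P_cr·L_e²/(π²E) = 3.830×10^4 × 27.20² / (π² × 2.10×10^7) = 0.1367 in⁴
Rectangle, weak axis: I_min = h·b³/12 with h = 3.92 in fixed  ⇒  b = (12I/h)^(1/3) = 0.748 in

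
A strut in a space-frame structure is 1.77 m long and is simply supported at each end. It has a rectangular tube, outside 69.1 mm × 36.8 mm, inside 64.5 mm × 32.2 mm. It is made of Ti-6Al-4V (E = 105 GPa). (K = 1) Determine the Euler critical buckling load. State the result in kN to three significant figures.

Weak-axis I_min = (h_o·b_o³ − h_i·b_i³)/12 with b_o = 36.8, b_i = 32.20 mm (shorter outer/inner sides).
I_min = (69.1×36.8³ − 64.50×32.20³)/12 = 1.075×10^5 mm⁴
I = 1.075×10^5 mm⁴ = 1.075×10^-7 m⁴
Effective length L_e = K·L = 1 × 1.77 = 1.770 m
P_cr = π²EI / L_e² = π² × 105×10⁹ × 1.075×10^-7 / 1.770² = 3.557×10^4 N

P_cr ≈ 35.6 kN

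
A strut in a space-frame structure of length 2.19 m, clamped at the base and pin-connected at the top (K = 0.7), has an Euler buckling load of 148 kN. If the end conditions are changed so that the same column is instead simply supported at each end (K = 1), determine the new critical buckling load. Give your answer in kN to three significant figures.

P_cr ∝ 1/K², so P_cr,new = P_cr,old × (K_old/K_new)² = 148 × (0.7/1)²
= 148 × 0.4900 = 72.5 kN

P_cr ≈ 72.5 kN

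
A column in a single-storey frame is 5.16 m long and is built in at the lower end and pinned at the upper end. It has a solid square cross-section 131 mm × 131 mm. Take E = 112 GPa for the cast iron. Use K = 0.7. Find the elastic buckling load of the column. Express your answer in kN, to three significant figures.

P_cr ≈ 2080 kN

I = a⁴/12 = 131⁴/12 = 2.454×10^7 mm⁴
I = 2.454×10^7 mm⁴ = 2.454×10^-5 m⁴
Effective length L_e = K·L = 0.7 × 5.16 = 3.612 m
P_cr = π²EI / L_e² = π² × 112×10⁹ × 2.454×10^-5 / 3.612² = 2.079×10^6 N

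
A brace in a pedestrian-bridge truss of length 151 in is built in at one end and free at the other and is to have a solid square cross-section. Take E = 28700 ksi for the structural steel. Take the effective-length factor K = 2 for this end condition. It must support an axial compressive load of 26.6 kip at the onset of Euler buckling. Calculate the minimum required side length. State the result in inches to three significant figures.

a ≈ 3.18 in

L_e = K·L = 2 × 151 = 302.0 in
Required I = P_cr·L_e²/(π²E) = 2.660×10^4 × 302.0² / (π² × 2.87×10^7) = 8.565 in⁴
Solid square: I = a⁴/12  ⇒  a = (12I)^(1/4) = (12×8.565)^(1/4) = 3.18 in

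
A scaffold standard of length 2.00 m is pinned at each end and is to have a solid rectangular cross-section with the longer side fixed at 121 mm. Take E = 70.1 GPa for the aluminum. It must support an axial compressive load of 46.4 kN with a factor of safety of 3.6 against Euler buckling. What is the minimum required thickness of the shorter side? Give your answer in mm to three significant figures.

b ≈ 45.8 mm

Required P_cr = n·P = 3.6 × 46.4 = 167.0 kN
L_e = K·L = 1 × 2.00 = 2.000 m
Required I = P_cr·L_e²/(π²E) = 1.670×10^5 × 2.000² / (π² × 7.01×10^10) = 9.657×10^-7 m⁴
I_req = 9.657×10^5 mm⁴
Rectangle, weak axis: I_min = h·b³/12 with h = 121 mm fixed  ⇒  b = (12I/h)^(1/3) = 45.8 mm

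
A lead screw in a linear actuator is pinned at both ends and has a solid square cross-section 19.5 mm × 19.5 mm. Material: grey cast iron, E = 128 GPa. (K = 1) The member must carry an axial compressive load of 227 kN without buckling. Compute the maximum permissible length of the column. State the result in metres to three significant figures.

L_max ≈ 0.259 m

I = a⁴/12 = 19.5⁴/12 = 1.205×10^4 mm⁴
I = 1.205×10^-8 m⁴
At the buckling limit P_cr = P = 2.270×10^5 N
From P_cr = π²EI/(K·L)²:  L = (1/K)·√(π²EI/P_cr) = (1/1)·√(π²×1.28×10^11×1.205×10^-8/2.270×10^5)
L = 0.259 m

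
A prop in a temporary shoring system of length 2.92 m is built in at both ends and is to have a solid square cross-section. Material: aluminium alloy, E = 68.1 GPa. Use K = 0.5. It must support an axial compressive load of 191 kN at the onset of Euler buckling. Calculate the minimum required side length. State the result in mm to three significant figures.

a ≈ 51.9 mm

L_e = K·L = 0.5 × 2.92 = 1.460 m
Required I = P_cr·L_e²/(π²E) = 1.910×10^5 × 1.460² / (π² × 6.81×10^10) = 6.057×10^-7 m⁴
I_req = 6.057×10^5 mm⁴
Solid square: I = a⁴/12  ⇒  a = (12I)^(1/4) = (12×6.057×10^5)^(1/4) = 51.9 mm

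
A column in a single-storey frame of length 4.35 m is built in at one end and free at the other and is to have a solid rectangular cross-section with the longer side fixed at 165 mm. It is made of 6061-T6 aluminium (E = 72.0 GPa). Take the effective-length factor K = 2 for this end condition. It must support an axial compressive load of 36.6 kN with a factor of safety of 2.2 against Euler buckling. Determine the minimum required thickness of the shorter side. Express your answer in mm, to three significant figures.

b ≈ 85.4 mm

Required P_cr = n·P = 2.2 × 36.6 = 80.52 kN
L_e = K·L = 2 × 4.35 = 8.700 m
Required I = P_cr·L_e²/(π²E) = 8.052×10^4 × 8.700² / (π² × 7.20×10^10) = 8.576×10^-6 m⁴
I_req = 8.576×10^6 mm⁴
Rectangle, weak axis: I_min = h·b³/12 with h = 165 mm fixed  ⇒  b = (12I/h)^(1/3) = 85.4 mm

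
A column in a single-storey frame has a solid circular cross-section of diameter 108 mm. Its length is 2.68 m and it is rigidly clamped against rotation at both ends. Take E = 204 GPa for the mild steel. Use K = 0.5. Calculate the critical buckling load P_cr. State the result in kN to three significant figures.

I = πd⁴/64 = π×108⁴/64 = 6.678×10^6 mm⁴
I = 6.678×10^6 mm⁴ = 6.678×10^-6 m⁴
Effective length L_e = K·L = 0.5 × 2.68 = 1.340 m
P_cr = π²EI / L_e² = π² × 204×10⁹ × 6.678×10^-6 / 1.340² = 7.488×10^6 N

P_cr ≈ 7490 kN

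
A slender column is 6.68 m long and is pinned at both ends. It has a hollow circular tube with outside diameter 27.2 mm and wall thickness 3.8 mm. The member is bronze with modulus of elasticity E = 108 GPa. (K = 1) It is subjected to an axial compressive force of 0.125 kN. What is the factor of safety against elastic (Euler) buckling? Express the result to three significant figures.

Inner diameter d_i = 27.2 − 2×3.8 = 19.60 mm
I = π(d_o⁴ − d_i⁴)/64 = π(27.2⁴ − 19.60⁴)/64 = 1.962×10^4 mm⁴
I = 1.962×10^4 mm⁴ = 1.962×10^-8 m⁴
Effective length L_e = K·L = 1 × 6.68 = 6.680 m
P_cr = π²EI / L_e² = π² × 108×10⁹ × 1.962×10^-8 / 6.680² = 468.8 N
Factor of safety n = P_cr / P = 0.46878 / 0.125 = 3.75

n ≈ 3.75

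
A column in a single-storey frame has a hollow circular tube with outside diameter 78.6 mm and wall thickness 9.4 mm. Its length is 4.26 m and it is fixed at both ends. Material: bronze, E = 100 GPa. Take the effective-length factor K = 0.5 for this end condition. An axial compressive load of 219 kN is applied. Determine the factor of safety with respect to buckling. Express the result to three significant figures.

Inner diameter d_i = 78.6 − 2×9.4 = 59.80 mm
I = π(d_o⁴ − d_i⁴)/64 = π(78.6⁴ − 59.80⁴)/64 = 1.246×10^6 mm⁴
I = 1.246×10^6 mm⁴ = 1.246×10^-6 m⁴
Effective length L_e = K·L = 0.5 × 4.26 = 2.130 m
P_cr = π²EI / L_e² = π² × 100×10⁹ × 1.246×10^-6 / 2.130² = 2.710×10^5 N
Factor of safety n = P_cr / P = 271.01 / 219 = 1.24

n ≈ 1.24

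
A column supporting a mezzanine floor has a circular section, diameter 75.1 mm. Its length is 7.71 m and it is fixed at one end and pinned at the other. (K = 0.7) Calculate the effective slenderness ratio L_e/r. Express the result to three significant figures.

λ ≈ 287

I = πd⁴/64 = π×75.1⁴/64 = 1.561×10^6 mm⁴
A = 4.430×10^3 mm²;  r_min = √(I/A) = √(1.561×10^6/4.430×10^3) = 18.77 mm
L_e = K·L = 0.7 × 7.71 m = 5.397 m = 5397.0 mm
λ = L_e / r_min = 5397.0 / 18.77 = 287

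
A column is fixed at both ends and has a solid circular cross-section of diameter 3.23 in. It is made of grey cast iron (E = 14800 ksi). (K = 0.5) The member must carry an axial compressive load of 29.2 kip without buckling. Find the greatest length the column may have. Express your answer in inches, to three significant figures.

L_max ≈ 327 in

I = πd⁴/64 = π×3.23⁴/64 = 5.343 in⁴
At the buckling limit P_cr = P = 2.920×10^4 lb
From P_cr = π²EI/(K·L)²:  L = (1/K)·√(π²EI/P_cr) = (1/0.5)·√(π²×1.48×10^7×5.343/2.920×10^4)
L = 327 in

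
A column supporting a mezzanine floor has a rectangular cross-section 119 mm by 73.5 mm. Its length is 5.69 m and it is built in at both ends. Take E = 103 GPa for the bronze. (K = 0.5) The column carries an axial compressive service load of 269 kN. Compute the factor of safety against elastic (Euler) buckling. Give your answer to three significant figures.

Buckling occurs about the weak axis: I_min = h·b³/12 with b = 73.5 mm (the shorter side).
I_min = 119×73.5³/12 = 3.938×10^6 mm⁴
I = 3.938×10^6 mm⁴ = 3.938×10^-6 m⁴
Effective length L_e = K·L = 0.5 × 5.69 = 2.845 m
P_cr = π²EI / L_e² = π² × 103×10⁹ × 3.938×10^-6 / 2.845² = 4.945×10^5 N
Factor of safety n = P_cr / P = 494.54 / 269 = 1.84

n ≈ 1.84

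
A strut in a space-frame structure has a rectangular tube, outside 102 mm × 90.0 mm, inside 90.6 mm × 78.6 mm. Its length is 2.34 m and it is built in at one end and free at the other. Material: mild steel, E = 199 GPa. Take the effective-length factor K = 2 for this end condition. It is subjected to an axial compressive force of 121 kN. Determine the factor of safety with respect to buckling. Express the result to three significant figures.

n ≈ 1.88

Weak-axis I_min = (h_o·b_o³ − h_i·b_i³)/12 with b_o = 90.0, b_i = 78.60 mm (shorter outer/inner sides).
I_min = (102×90.0³ − 90.60×78.60³)/12 = 2.530×10^6 mm⁴
I = 2.530×10^6 mm⁴ = 2.530×10^-6 m⁴
Effective length L_e = K·L = 2 × 2.34 = 4.680 m
P_cr = π²EI / L_e² = π² × 199×10⁹ × 2.530×10^-6 / 4.680² = 2.269×10^5 N
Factor of safety n = P_cr / P = 226.90 / 121 = 1.88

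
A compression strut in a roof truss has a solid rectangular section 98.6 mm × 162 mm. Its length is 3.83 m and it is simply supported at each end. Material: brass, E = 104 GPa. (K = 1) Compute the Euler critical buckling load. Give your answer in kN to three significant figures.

Buckling occurs about the weak axis: I_min = h·b³/12 with b = 98.6 mm (the shorter side).
I_min = 162×98.6³/12 = 1.294×10^7 mm⁴
I = 1.294×10^7 mm⁴ = 1.294×10^-5 m⁴
Effective length L_e = K·L = 1 × 3.83 = 3.830 m
P_cr = π²EI / L_e² = π² × 104×10⁹ × 1.294×10^-5 / 3.830² = 9.055×10^5 N

P_cr ≈ 906 kN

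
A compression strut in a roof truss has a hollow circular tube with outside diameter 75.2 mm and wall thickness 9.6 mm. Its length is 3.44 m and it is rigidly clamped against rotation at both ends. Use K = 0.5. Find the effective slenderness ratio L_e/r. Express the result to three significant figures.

Inner diameter d_i = 75.2 − 2×9.6 = 56.00 mm
I = π(d_o⁴ − d_i⁴)/64 = π(75.2⁴ − 56.00⁴)/64 = 1.087×10^6 mm⁴
A = 1.978×10^3 mm²;  r_min = √(I/A) = √(1.087×10^6/1.978×10^3) = 23.44 mm
L_e = K·L = 0.5 × 3.44 m = 1.720 m = 1720.0 mm
λ = L_e / r_min = 1720.0 / 23.44 = 73.4

λ ≈ 73.4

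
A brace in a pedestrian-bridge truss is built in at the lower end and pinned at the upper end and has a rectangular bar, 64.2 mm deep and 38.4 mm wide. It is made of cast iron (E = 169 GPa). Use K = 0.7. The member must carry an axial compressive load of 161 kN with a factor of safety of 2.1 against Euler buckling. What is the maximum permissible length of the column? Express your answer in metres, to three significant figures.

Buckling occurs about the weak axis: I_min = h·b³/12 with b = 38.4 mm (the shorter side).
I_min = 64.2×38.4³/12 = 3.029×10^5 mm⁴
I = 3.029×10^-7 m⁴
Required critical load P_cr = n·P = 2.1 × 161 = 338.1 kN = 3.381×10^5 N
From P_cr = π²EI/(K·L)²:  L = (1/K)·√(π²EI/P_cr) = (1/0.7)·√(π²×1.69×10^11×3.029×10^-7/3.381×10^5)
L = 1.75 m

L_max ≈ 1.75 m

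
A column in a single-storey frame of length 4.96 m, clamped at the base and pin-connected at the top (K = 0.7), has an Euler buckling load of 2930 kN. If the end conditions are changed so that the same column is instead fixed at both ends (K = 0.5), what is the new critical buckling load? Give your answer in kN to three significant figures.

P_cr ∝ 1/K², so P_cr,new = P_cr,old × (K_old/K_new)² = 2930 × (0.7/0.5)²
= 2930 × 1.960 = 5740 kN

P_cr ≈ 5740 kN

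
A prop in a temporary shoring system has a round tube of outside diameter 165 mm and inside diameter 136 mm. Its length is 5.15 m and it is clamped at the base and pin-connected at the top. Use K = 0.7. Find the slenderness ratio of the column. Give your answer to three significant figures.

λ ≈ 67.4

d_o = 165 mm, d_i = 136 mm
I = π(d_o⁴ − d_i⁴)/64 = π(165⁴ − 136.0⁴)/64 = 1.959×10^7 mm⁴
A = 6.856×10^3 mm²;  r_min = √(I/A) = √(1.959×10^7/6.856×10^3) = 53.46 mm
L_e = K·L = 0.7 × 5.15 m = 3.605 m = 3605.0 mm
λ = L_e / r_min = 3605.0 / 53.46 = 67.4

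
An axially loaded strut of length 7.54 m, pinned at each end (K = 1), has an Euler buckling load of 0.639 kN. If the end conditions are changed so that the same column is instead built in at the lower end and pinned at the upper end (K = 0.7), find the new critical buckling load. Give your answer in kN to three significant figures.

P_cr ∝ 1/K², so P_cr,new = P_cr,old × (K_old/K_new)² = 0.639 × (1/0.7)²
= 0.639 × 2.041 = 1.30 kN

P_cr ≈ 1.30 kN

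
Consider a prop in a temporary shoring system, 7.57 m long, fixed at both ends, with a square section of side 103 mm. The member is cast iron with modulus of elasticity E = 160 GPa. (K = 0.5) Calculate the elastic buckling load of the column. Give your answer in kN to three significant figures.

I = a⁴/12 = 103⁴/12 = 9.379×10^6 mm⁴
I = 9.379×10^6 mm⁴ = 9.379×10^-6 m⁴
Effective length L_e = K·L = 0.5 × 7.57 = 3.785 m
P_cr = π²EI / L_e² = π² × 160×10⁹ × 9.379×10^-6 / 3.785² = 1.034×10^6 N

P_cr ≈ 1030 kN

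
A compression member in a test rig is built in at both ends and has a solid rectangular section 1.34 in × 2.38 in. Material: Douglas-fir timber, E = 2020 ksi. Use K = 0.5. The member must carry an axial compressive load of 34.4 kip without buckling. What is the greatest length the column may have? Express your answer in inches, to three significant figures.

L_max ≈ 33.3 in

Buckling occurs about the weak axis: I_min = h·b³/12 with b = 1.34 in (the shorter side).
I_min = 2.38×1.34³/12 = 0.4772 in⁴
At the buckling limit P_cr = P = 3.440×10^4 lb
From P_cr = π²EI/(K·L)²:  L = (1/K)·√(π²EI/P_cr) = (1/0.5)·√(π²×2.02×10^6×0.4772/3.440×10^4)
L = 33.3 in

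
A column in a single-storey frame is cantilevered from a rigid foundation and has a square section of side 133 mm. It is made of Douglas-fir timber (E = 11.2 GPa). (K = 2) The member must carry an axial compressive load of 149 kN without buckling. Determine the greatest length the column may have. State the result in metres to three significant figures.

L_max ≈ 2.20 m

I = a⁴/12 = 133⁴/12 = 2.608×10^7 mm⁴
I = 2.608×10^-5 m⁴
At the buckling limit P_cr = P = 1.490×10^5 N
From P_cr = π²EI/(K·L)²:  L = (1/K)·√(π²EI/P_cr) = (1/2)·√(π²×1.12×10^10×2.608×10^-5/1.490×10^5)
L = 2.20 m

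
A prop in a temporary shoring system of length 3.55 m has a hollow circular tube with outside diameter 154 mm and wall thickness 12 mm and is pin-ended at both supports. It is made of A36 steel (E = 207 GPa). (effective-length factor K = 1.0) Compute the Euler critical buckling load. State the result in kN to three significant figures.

P_cr ≈ 2200 kN

Inner diameter d_i = 154 − 2×12 = 130.0 mm
I = π(d_o⁴ − d_i⁴)/64 = π(154⁴ − 130.0⁴)/64 = 1.359×10^7 mm⁴
I = 1.359×10^7 mm⁴ = 1.359×10^-5 m⁴
Effective length L_e = K·L = 1 × 3.55 = 3.550 m
P_cr = π²EI / L_e² = π² × 207×10⁹ × 1.359×10^-5 / 3.550² = 2.203×10^6 N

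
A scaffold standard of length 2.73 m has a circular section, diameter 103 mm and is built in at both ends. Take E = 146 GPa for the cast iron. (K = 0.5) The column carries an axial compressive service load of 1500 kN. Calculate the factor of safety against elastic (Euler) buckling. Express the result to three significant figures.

n ≈ 2.85

I = πd⁴/64 = π×103⁴/64 = 5.525×10^6 mm⁴
I = 5.525×10^6 mm⁴ = 5.525×10^-6 m⁴
Effective length L_e = K·L = 0.5 × 2.73 = 1.365 m
P_cr = π²EI / L_e² = π² × 146×10⁹ × 5.525×10^-6 / 1.365² = 4.273×10^6 N
Factor of safety n = P_cr / P = 4272.7 / 1500 = 2.85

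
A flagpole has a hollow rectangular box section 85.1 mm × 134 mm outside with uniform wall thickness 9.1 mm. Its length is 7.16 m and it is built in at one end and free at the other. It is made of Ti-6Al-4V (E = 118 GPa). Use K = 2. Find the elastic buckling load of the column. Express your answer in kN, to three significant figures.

P_cr ≈ 22.7 kN

Inner dimensions: h_i = 134 − 2×9.1 = 115.8 mm, b_i = 85.1 − 2×9.1 = 66.90 mm
Weak-axis I_min = (h_o·b_o³ − h_i·b_i³)/12 with b_o = 85.1, b_i = 66.90 mm (shorter outer/inner sides).
I_min = (134×85.1³ − 115.8×66.90³)/12 = 3.993×10^6 mm⁴
I = 3.993×10^6 mm⁴ = 3.993×10^-6 m⁴
Effective length L_e = K·L = 2 × 7.16 = 14.32 m
P_cr = π²EI / L_e² = π² × 118×10⁹ × 3.993×10^-6 / 14.32² = 2.268×10^4 N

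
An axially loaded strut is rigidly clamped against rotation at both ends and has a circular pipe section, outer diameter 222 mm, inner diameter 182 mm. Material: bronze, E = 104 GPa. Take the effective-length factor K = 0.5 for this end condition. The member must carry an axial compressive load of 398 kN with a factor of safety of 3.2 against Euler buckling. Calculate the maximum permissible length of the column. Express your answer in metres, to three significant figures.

L_max ≈ 14.5 m

d_o = 222 mm, d_i = 182 mm
I = π(d_o⁴ − d_i⁴)/64 = π(222⁴ − 182.0⁴)/64 = 6.537×10^7 mm⁴
I = 6.537×10^-5 m⁴
Required critical load P_cr = n·P = 3.2 × 398 = 1274 kN = 1.274×10^6 N
From P_cr = π²EI/(K·L)²:  L = (1/K)·√(π²EI/P_cr) = (1/0.5)·√(π²×1.04×10^11×6.537×10^-5/1.274×10^6)
L = 14.5 m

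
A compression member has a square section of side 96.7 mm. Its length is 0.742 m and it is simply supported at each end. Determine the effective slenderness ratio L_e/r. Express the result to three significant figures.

λ ≈ 26.6

For a square r = a/√12 = 96.7/√12 = 27.91 mm
L_e = K·L = 1 × 0.742 m = 0.7420 m = 742.00 mm
λ = L_e / r_min = 742.00 / 27.91 = 26.6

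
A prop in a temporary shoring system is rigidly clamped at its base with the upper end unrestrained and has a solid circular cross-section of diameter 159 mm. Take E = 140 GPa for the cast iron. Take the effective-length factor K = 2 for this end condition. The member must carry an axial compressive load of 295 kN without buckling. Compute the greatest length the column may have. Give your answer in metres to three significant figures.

L_max ≈ 6.06 m

I = πd⁴/64 = π×159⁴/64 = 3.137×10^7 mm⁴
I = 3.137×10^-5 m⁴
At the buckling limit P_cr = P = 2.950×10^5 N
From P_cr = π²EI/(K·L)²:  L = (1/K)·√(π²EI/P_cr) = (1/2)·√(π²×1.40×10^11×3.137×10^-5/2.950×10^5)
L = 6.06 m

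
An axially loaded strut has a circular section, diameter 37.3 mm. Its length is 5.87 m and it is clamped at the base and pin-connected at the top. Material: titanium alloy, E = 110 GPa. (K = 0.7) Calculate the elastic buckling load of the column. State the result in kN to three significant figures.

I = πd⁴/64 = π×37.3⁴/64 = 9.502×10^4 mm⁴
I = 9.502×10^4 mm⁴ = 9.502×10^-8 m⁴
Effective length L_e = K·L = 0.7 × 5.87 = 4.109 m
P_cr = π²EI / L_e² = π² × 110×10⁹ × 9.502×10^-8 / 4.109² = 6.110×10^3 N

P_cr ≈ 6.11 kN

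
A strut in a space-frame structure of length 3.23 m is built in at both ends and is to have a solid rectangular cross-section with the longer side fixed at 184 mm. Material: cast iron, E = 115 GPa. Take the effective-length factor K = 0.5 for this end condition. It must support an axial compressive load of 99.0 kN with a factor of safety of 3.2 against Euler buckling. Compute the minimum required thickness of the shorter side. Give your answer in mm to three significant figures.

b ≈ 36.2 mm

Required P_cr = n·P = 3.2 × 99.0 = 316.8 kN
L_e = K·L = 0.5 × 3.23 = 1.615 m
Required I = P_cr·L_e²/(π²E) = 3.168×10^5 × 1.615² / (π² × 1.15×10^11) = 7.280×10^-7 m⁴
I_req = 7.280×10^5 mm⁴
Rectangle, weak axis: I_min = h·b³/12 with h = 184 mm fixed  ⇒  b = (12I/h)^(1/3) = 36.2 mm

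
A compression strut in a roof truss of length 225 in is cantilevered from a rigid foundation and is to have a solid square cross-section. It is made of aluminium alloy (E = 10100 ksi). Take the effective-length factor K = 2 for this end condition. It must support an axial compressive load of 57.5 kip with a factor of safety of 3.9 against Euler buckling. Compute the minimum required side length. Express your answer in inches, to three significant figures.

a ≈ 8.60 in

Required P_cr = n·P = 3.9 × 57.5 = 224.2 kip
L_e = K·L = 2 × 225 = 450.0 in
Required I = P_cr·L_e²/(π²E) = 2.243×10^5 × 450.0² / (π² × 1.01×10^7) = 455.6 in⁴
Solid square: I = a⁴/12  ⇒  a = (12I)^(1/4) = (12×455.6)^(1/4) = 8.60 in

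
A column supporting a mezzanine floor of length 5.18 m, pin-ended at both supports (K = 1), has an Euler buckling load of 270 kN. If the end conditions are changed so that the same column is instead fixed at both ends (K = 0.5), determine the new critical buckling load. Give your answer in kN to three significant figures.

P_cr ∝ 1/K², so P_cr,new = P_cr,old × (K_old/K_new)² = 270 × (1/0.5)²
= 270 × 4.000 = 1080 kN

P_cr ≈ 1080 kN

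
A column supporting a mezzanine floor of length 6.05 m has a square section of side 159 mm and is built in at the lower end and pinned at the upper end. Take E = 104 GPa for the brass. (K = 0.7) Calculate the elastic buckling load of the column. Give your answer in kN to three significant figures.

P_cr ≈ 3050 kN

I = a⁴/12 = 159⁴/12 = 5.326×10^7 mm⁴
I = 5.326×10^7 mm⁴ = 5.326×10^-5 m⁴
Effective length L_e = K·L = 0.7 × 6.05 = 4.235 m
P_cr = π²EI / L_e² = π² × 104×10⁹ × 5.326×10^-5 / 4.235² = 3.048×10^6 N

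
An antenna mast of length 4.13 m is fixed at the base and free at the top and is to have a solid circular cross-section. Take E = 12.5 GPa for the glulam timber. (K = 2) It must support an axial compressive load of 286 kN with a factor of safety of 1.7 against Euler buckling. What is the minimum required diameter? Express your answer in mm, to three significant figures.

d ≈ 272 mm

Required P_cr = n·P = 1.7 × 286 = 486.2 kN
L_e = K·L = 2 × 4.13 = 8.260 m
Required I = P_cr·L_e²/(π²E) = 4.862×10^5 × 8.260² / (π² × 1.25×10^10) = 2.689×10^-4 m⁴
I_req = 2.689×10^8 mm⁴
Solid circle: I = πd⁴/64  ⇒  d = (64I/π)^(1/4) = (64×2.689×10^8/π)^(1/4) = 272 mm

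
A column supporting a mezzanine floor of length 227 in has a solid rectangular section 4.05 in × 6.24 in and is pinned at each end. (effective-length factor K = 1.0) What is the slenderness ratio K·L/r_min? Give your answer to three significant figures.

For a rectangle r_min = b/√12 = 4.05/√12 = 1.169 in
L_e = K·L = 1 × 227 = 227.0 in
λ = L_e / r_min = 227.00 / 1.169 = 194

λ ≈ 194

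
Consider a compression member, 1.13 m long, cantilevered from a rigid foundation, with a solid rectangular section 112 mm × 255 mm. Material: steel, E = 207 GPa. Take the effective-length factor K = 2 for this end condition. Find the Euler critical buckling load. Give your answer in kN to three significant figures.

P_cr ≈ 11900 kN

Buckling occurs about the weak axis: I_min = h·b³/12 with b = 112 mm (the shorter side).
I_min = 255×112³/12 = 2.985×10^7 mm⁴
I = 2.985×10^7 mm⁴ = 2.985×10^-5 m⁴
Effective length L_e = K·L = 2 × 1.13 = 2.260 m
P_cr = π²EI / L_e² = π² × 207×10⁹ × 2.985×10^-5 / 2.260² = 1.194×10^7 N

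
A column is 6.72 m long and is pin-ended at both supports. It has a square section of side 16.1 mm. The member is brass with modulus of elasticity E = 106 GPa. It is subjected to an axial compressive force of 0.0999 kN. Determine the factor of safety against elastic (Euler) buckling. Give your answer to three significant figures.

n ≈ 1.30

I = a⁴/12 = 16.1⁴/12 = 5.599×10^3 mm⁴
I = 5.599×10^3 mm⁴ = 5.599×10^-9 m⁴
Effective length L_e = K·L = 1 × 6.72 = 6.720 m
P_cr = π²EI / L_e² = π² × 106×10⁹ × 5.599×10^-9 / 6.720² = 129.7 N
Factor of safety n = P_cr / P = 0.12971 / 0.0999 = 1.30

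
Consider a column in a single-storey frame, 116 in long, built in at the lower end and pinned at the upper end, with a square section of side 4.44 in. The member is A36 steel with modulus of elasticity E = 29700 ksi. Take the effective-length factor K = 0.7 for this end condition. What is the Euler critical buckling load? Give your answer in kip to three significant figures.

P_cr ≈ 1440 kip

I = a⁴/12 = 4.44⁴/12 = 32.39 in⁴
Effective length L_e = K·L = 0.7 × 116 = 81.20 in
P_cr = π²EI / L_e² = π² × 29700×10³ × 32.39 / 81.20² = 1.440×10^6 lb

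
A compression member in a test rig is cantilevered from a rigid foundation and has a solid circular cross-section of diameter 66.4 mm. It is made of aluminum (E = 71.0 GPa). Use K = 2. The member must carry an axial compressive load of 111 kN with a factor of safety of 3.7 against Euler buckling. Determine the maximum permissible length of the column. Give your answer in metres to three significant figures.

I = πd⁴/64 = π×66.4⁴/64 = 9.542×10^5 mm⁴
I = 9.542×10^-7 m⁴
Required critical load P_cr = n·P = 3.7 × 111 = 410.7 kN = 4.107×10^5 N
From P_cr = π²EI/(K·L)²:  L = (1/K)·√(π²EI/P_cr) = (1/2)·√(π²×7.10×10^10×9.542×10^-7/4.107×10^5)
L = 0.638 m

L_max ≈ 0.638 m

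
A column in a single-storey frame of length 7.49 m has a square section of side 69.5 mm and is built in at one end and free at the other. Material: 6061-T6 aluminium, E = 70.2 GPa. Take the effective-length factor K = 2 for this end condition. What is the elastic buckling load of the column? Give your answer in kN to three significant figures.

P_cr ≈ 6.00 kN

I = a⁴/12 = 69.5⁴/12 = 1.944×10^6 mm⁴
I = 1.944×10^6 mm⁴ = 1.944×10^-6 m⁴
Effective length L_e = K·L = 2 × 7.49 = 14.98 m
P_cr = π²EI / L_e² = π² × 70.2×10⁹ × 1.944×10^-6 / 14.98² = 6.003×10^3 N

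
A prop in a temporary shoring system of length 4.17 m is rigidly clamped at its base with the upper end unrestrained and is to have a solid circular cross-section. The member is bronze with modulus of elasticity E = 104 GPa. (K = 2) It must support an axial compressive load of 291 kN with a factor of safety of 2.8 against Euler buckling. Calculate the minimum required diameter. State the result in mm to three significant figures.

d ≈ 183 mm

Required P_cr = n·P = 2.8 × 291 = 814.8 kN
L_e = K·L = 2 × 4.17 = 8.340 m
Required I = P_cr·L_e²/(π²E) = 8.148×10^5 × 8.340² / (π² × 1.04×10^11) = 5.521×10^-5 m⁴
I_req = 5.521×10^7 mm⁴
Solid circle: I = πd⁴/64  ⇒  d = (64I/π)^(1/4) = (64×5.521×10^7/π)^(1/4) = 183 mm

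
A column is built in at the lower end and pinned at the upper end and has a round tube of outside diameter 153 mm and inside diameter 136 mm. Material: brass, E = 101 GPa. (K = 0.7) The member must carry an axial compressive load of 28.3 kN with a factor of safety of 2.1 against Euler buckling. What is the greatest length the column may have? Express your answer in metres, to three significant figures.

L_max ≈ 18.6 m

d_o = 153 mm, d_i = 136 mm
I = π(d_o⁴ − d_i⁴)/64 = π(153⁴ − 136.0⁴)/64 = 1.011×10^7 mm⁴
I = 1.011×10^-5 m⁴
Required critical load P_cr = n·P = 2.1 × 28.3 = 59.43 kN = 5.943×10^4 N
From P_cr = π²EI/(K·L)²:  L = (1/K)·√(π²EI/P_cr) = (1/0.7)·√(π²×1.01×10^11×1.011×10^-5/5.943×10^4)
L = 18.6 m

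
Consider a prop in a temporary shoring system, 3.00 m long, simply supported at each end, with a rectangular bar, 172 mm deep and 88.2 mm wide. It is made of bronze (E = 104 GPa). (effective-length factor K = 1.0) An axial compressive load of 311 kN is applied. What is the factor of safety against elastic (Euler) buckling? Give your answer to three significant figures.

Buckling occurs about the weak axis: I_min = h·b³/12 with b = 88.2 mm (the shorter side).
I_min = 172×88.2³/12 = 9.835×10^6 mm⁴
I = 9.835×10^6 mm⁴ = 9.835×10^-6 m⁴
Effective length L_e = K·L = 1 × 3.00 = 3.000 m
P_cr = π²EI / L_e² = π² × 104×10⁹ × 9.835×10^-6 / 3.000² = 1.122×10^6 N
Factor of safety n = P_cr / P = 1121.6 / 311 = 3.61

n ≈ 3.61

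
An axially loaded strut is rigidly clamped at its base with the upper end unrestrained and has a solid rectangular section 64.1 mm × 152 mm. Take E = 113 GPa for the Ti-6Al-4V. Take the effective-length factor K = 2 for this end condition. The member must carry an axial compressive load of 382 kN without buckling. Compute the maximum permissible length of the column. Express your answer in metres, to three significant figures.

L_max ≈ 1.56 m

Buckling occurs about the weak axis: I_min = h·b³/12 with b = 64.1 mm (the shorter side).
I_min = 152×64.1³/12 = 3.336×10^6 mm⁴
I = 3.336×10^-6 m⁴
At the buckling limit P_cr = P = 3.820×10^5 N
From P_cr = π²EI/(K·L)²:  L = (1/K)·√(π²EI/P_cr) = (1/2)·√(π²×1.13×10^11×3.336×10^-6/3.820×10^5)
L = 1.56 m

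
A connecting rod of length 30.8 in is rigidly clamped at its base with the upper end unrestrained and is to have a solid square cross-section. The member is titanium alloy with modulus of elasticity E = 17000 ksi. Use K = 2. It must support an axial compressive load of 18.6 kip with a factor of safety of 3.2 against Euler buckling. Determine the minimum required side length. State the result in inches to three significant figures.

Required P_cr = n·P = 3.2 × 18.6 = 59.52 kip
L_e = K·L = 2 × 30.8 = 61.60 in
Required I = P_cr·L_e²/(π²E) = 5.952×10^4 × 61.60² / (π² × 1.70×10^7) = 1.346 in⁴
Solid square: I = a⁴/12  ⇒  a = (12I)^(1/4) = (12×1.346)^(1/4) = 2.00 in

a ≈ 2.00 in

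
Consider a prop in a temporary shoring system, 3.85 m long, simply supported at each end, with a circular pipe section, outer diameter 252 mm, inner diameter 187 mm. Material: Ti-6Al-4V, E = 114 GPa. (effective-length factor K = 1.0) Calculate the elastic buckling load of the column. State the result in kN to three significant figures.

P_cr ≈ 10500 kN

d_o = 252 mm, d_i = 187 mm
I = π(d_o⁴ − d_i⁴)/64 = π(252⁴ − 187.0⁴)/64 = 1.379×10^8 mm⁴
I = 1.379×10^8 mm⁴ = 1.379×10^-4 m⁴
Effective length L_e = K·L = 1 × 3.85 = 3.850 m
P_cr = π²EI / L_e² = π² × 114×10⁹ × 1.379×10^-4 / 3.850² = 1.047×10^7 N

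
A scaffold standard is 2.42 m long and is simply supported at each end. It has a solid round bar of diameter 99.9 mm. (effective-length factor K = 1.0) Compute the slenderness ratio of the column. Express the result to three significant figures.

For a solid circle r = d/4 = 99.9/4 = 24.98 mm
L_e = K·L = 1 × 2.42 m = 2.420 m = 2420.0 mm
λ = L_e / r_min = 2420.0 / 24.98 = 96.9

λ ≈ 96.9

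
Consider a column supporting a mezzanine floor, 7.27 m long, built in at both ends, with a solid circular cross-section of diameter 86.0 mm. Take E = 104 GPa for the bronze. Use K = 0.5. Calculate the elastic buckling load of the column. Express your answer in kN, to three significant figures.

I = πd⁴/64 = π×86.0⁴/64 = 2.685×10^6 mm⁴
I = 2.685×10^6 mm⁴ = 2.685×10^-6 m⁴
Effective length L_e = K·L = 0.5 × 7.27 = 3.635 m
P_cr = π²EI / L_e² = π² × 104×10⁹ × 2.685×10^-6 / 3.635² = 2.086×10^5 N

P_cr ≈ 209 kN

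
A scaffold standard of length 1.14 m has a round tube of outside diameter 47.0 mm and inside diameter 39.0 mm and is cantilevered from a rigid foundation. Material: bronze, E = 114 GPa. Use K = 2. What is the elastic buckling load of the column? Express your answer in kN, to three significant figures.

P_cr ≈ 27.3 kN

d_o = 47.0 mm, d_i = 39.0 mm
I = π(d_o⁴ − d_i⁴)/64 = π(47.0⁴ − 39.00⁴)/64 = 1.260×10^5 mm⁴
I = 1.260×10^5 mm⁴ = 1.260×10^-7 m⁴
Effective length L_e = K·L = 2 × 1.14 = 2.280 m
P_cr = π²EI / L_e² = π² × 114×10⁹ × 1.260×10^-7 / 2.280² = 2.726×10^4 N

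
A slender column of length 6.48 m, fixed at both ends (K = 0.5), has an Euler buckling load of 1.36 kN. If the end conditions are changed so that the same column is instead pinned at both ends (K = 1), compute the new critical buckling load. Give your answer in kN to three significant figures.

P_cr ≈ 0.340 kN

P_cr ∝ 1/K², so P_cr,new = P_cr,old × (K_old/K_new)² = 1.36 × (0.5/1)²
= 1.36 × 0.2500 = 0.340 kN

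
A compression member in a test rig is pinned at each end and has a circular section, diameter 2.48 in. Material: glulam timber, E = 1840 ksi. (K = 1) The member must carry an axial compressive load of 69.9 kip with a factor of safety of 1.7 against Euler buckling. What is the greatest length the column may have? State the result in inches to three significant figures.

I = πd⁴/64 = π×2.48⁴/64 = 1.857 in⁴
Required critical load P_cr = n·P = 1.7 × 69.9 = 118.8 kip = 1.188×10^5 lb
From P_cr = π²EI/(K·L)²:  L = (1/K)·√(π²EI/P_cr) = (1/1)·√(π²×1.84×10^6×1.857/1.188×10^5)
L = 16.8 in

L_max ≈ 16.8 in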